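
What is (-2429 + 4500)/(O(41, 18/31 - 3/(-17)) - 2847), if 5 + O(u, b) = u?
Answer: -2071/2811 ≈ -0.73675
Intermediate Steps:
O(u, b) = -5 + u
(-2429 + 4500)/(O(41, 18/31 - 3/(-17)) - 2847) = (-2429 + 4500)/((-5 + 41) - 2847) = 2071/(36 - 2847) = 2071/(-2811) = 2071*(-1/2811) = -2071/2811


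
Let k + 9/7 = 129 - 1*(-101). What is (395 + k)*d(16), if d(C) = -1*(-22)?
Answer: 96052/7 ≈ 13722.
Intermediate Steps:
d(C) = 22
k = 1601/7 (k = -9/7 + (129 - 1*(-101)) = -9/7 + (129 + 101) = -9/7 + 230 = 1601/7 ≈ 228.71)
(395 + k)*d(16) = (395 + 1601/7)*22 = (4366/7)*22 = 96052/7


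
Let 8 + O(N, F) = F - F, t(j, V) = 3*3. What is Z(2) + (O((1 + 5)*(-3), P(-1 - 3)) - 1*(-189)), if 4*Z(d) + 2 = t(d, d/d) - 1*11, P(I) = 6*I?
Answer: 180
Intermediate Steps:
t(j, V) = 9
Z(d) = -1 (Z(d) = -½ + (9 - 1*11)/4 = -½ + (9 - 11)/4 = -½ + (¼)*(-2) = -½ - ½ = -1)
O(N, F) = -8 (O(N, F) = -8 + (F - F) = -8 + 0 = -8)
Z(2) + (O((1 + 5)*(-3), P(-1 - 3)) - 1*(-189)) = -1 + (-8 - 1*(-189)) = -1 + (-8 + 189) = -1 + 181 = 180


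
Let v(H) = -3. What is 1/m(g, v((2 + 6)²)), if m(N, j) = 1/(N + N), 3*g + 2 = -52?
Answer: -36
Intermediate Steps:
g = -18 (g = -⅔ + (⅓)*(-52) = -⅔ - 52/3 = -18)
m(N, j) = 1/(2*N)
1/m(g, v((2 + 6)²)) = 1/((½)/(-18)) = 1/((½)*(-1/18)) = 1/(-1/36) = -36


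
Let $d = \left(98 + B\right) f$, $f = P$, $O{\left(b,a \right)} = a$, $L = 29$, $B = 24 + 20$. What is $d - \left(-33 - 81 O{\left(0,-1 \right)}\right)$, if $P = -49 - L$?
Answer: $-11124$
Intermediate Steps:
$B = 44$
$P = -78$ ($P = -49 - 29 = -78$)
$f = -78$
$d = -11076$ ($d = \left(98 + 44\right) \left(-78\right) = 142 \left(-78\right) = -11076$)
$d - \left(-33 - 81 O{\left(0,-1 \right)}\right) = -11076 - \left(-33 - -81\right) = -11076 - \left(-33 + 81\right) = -11076 - 48 = -11124$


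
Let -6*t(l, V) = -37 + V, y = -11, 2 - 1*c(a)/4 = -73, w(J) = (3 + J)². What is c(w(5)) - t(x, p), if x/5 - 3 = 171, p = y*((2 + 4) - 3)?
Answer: 865/3 ≈ 288.33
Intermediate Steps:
c(a) = 300 (c(a) = 8 - 4*(-73) = 8 + 292 = 300)
p = -33 (p = -11*((2 + 4) - 3) = -11*(6 - 3) = -11*3 = -33)
x = 870 (x = 15 + 5*171 = 15 + 855 = 870)
t(l, V) = 37/6 - V/6 (t(l, V) = -(-37 + V)/6 = 37/6 - V/6)
c(w(5)) - t(x, p) = 300 - (37/6 - ⅙*(-33)) = 300 - (37/6 + 11/2) = 300 - 1*35/3 = 300 - 35/3 = 865/3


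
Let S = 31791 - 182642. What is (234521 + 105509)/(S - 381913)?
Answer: -170015/266382 ≈ -0.63824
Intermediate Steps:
S = -150851
(234521 + 105509)/(S - 381913) = (234521 + 105509)/(-150851 - 381913) = 340030/(-532764) = 340030*(-1/532764) = -170015/266382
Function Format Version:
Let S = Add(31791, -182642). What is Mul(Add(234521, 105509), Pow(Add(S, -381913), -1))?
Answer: Rational(-170015, 266382) ≈ -0.63824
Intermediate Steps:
S = -150851
Mul(Add(234521, 105509), Pow(Add(S, -381913), -1)) = Mul(Add(234521, 105509), Pow(Add(-150851, -381913), -1)) = Mul(340030, Pow(-532764, -1)) = Mul(340030, Rational(-1, 532764)) = Rational(-170015, 266382)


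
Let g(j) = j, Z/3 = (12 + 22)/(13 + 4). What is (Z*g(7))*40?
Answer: 1680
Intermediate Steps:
Z = 6 (Z = 3*((12 + 22)/(13 + 4)) = 3*(34/17) = 3*(34*(1/17)) = 3*2 = 6)
(Z*g(7))*40 = (6*7)*40 = 42*40 = 1680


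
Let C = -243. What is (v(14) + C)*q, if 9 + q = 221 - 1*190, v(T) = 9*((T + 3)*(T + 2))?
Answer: 48510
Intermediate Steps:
v(T) = 9*(2 + T)*(3 + T) (v(T) = 9*((3 + T)*(2 + T)) = 9*((2 + T)*(3 + T)) = 9*(2 + T)*(3 + T))
q = 22 (q = -9 + (221 - 1*190) = -9 + (221 - 190) = -9 + 31 = 22)
(v(14) + C)*q = ((54 + 9*14² + 45*14) - 243)*22 = ((54 + 9*196 + 630) - 243)*22 = ((54 + 1764 + 630) - 243)*22 = (2448 - 243)*22 = 2205*22 = 48510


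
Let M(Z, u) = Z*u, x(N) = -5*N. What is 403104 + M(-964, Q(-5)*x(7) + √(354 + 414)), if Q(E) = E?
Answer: 234404 - 15424*√3 ≈ 2.0769e+5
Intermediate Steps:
403104 + M(-964, Q(-5)*x(7) + √(354 + 414)) = 403104 - 964*(-(-25)*7 + √(354 + 414)) = 403104 - 964*(-5*(-35) + √768) = 403104 - 964*(175 + 16*√3) = 403104 + (-168700 - 15424*√3) = 234404 - 15424*√3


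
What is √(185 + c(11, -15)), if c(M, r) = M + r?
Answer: √181 ≈ 13.454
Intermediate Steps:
√(185 + c(11, -15)) = √(185 + (11 - 15)) = √(185 - 4) = √181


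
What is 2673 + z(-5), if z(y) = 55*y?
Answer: 2398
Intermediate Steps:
2673 + z(-5) = 2673 + 55*(-5) = 2673 - 275 = 2398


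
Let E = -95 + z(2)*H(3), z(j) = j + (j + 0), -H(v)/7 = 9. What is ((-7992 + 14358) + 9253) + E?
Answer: 15272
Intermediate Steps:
H(v) = -63 (H(v) = -7*9 = -63)
z(j) = 2*j (z(j) = j + j = 2*j)
E = -347 (E = -95 + (2*2)*(-63) = -95 + 4*(-63) = -95 - 252 = -347)
((-7992 + 14358) + 9253) + E = ((-7992 + 14358) + 9253) - 347 = (6366 + 9253) - 347 = 15619 - 347 = 15272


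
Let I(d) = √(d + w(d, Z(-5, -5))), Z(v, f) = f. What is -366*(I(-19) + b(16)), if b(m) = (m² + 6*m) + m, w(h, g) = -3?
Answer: -134688 - 366*I*√22 ≈ -1.3469e+5 - 1716.7*I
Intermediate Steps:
b(m) = m² + 7*m
I(d) = √(-3 + d) (I(d) = √(d - 3) = √(-3 + d))
-366*(I(-19) + b(16)) = -366*(√(-3 - 19) + 16*(7 + 16)) = -366*(√(-22) + 16*23) = -366*(I*√22 + 368) = -366*(368 + I*√22) = -134688 - 366*I*√22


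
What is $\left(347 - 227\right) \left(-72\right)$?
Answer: $-8640$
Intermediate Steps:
$\left(347 - 227\right) \left(-72\right) = 120 \left(-72\right) = -8640$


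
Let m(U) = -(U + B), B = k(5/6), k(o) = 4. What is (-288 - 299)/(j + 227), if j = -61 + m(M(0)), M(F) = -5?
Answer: -587/167 ≈ -3.5150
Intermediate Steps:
B = 4
m(U) = -4 - U (m(U) = -(U + 4) = -(4 + U) = -4 - U)
j = -60 (j = -61 + (-4 - 1*(-5)) = -61 + (-4 + 5) = -61 + 1 = -60)
(-288 - 299)/(j + 227) = (-288 - 299)/(-60 + 227) = -587/167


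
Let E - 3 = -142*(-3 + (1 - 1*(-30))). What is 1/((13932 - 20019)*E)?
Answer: 1/24183651 ≈ 4.1350e-8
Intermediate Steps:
E = -3973 (E = 3 - 142*(-3 + (1 - 1*(-30))) = 3 - 142*(-3 + (1 + 30)) = 3 - 142*(-3 + 31) = 3 - 142*28 = 3 - 3976 = -3973)
1/((13932 - 20019)*E) = 1/((13932 - 20019)*(-3973)) = -1/3973/(-6087) = -1/6087*(-1/3973) = 1/24183651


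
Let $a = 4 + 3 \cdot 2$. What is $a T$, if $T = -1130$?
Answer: $-11300$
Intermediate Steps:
$a = 10$ ($a = 4 + 6 = 10$)
$a T = 10 \left(-1130\right) = -11300$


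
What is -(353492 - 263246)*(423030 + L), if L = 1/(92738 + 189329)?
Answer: -10768405680530706/282067 ≈ -3.8177e+10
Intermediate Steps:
L = 1/282067 ≈ 3.5453e-6
-(353492 - 263246)*(423030 + L) = -(353492 - 263246)*(423030 + 1/282067) = -90246*119322803011/282067 = -1*10768405680530706/282067 = -10768405680530706/282067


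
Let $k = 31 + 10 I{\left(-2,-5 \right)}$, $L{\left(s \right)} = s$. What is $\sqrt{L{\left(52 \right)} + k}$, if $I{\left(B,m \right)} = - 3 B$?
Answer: $\sqrt{143} \approx 11.958$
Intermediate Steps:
$k = 91$ ($k = 31 + 10 \left(\left(-3\right) \left(-2\right)\right) = 31 + 10 \cdot 6 = 31 + 60 = 91$)
$\sqrt{L{\left(52 \right)} + k} = \sqrt{52 + 91} = \sqrt{143}$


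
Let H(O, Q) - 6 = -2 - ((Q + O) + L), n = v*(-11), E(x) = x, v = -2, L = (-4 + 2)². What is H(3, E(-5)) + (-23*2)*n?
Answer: -1010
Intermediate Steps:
L = 4 (L = (-2)² = 4)
n = 22 (n = -2*(-11) = 22)
H(O, Q) = -O - Q (H(O, Q) = 6 + (-2 - ((Q + O) + 4)) = 6 + (-2 - ((O + Q) + 4)) = 6 + (-2 - (4 + O + Q)) = 6 + (-2 + (-4 - O - Q)) = 6 + (-6 - O - Q) = -O - Q)
H(3, E(-5)) + (-23*2)*n = (-1*3 - 1*(-5)) - 23*2*22 = (-3 + 5) - 46*22 = 2 - 1012 = -1010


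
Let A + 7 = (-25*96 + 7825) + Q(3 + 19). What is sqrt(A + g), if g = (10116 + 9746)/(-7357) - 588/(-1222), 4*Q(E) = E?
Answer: sqrt(438173266746858734)/8990254 ≈ 73.629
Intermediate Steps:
Q(E) = E/4
g = -9972724/4495127 (g = 19862*(-1/7357) - 588*(-1/1222) = -19862/7357 + 294/611 = -9972724/4495127 ≈ -2.2186)
A = 10847/2 (A = -7 + ((-25*96 + 7825) + (3 + 19)/4) = -7 + ((-2400 + 7825) + (1/4)*22) = -7 + (5425 + 11/2) = -7 + 10861/2 = 10847/2 ≈ 5423.5)
sqrt(A + g) = sqrt(10847/2 - 9972724/4495127) = sqrt(48738697121/8990254) = sqrt(438173266746858734)/8990254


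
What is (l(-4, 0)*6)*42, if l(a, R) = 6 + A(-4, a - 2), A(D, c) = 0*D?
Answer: 1512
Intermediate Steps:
A(D, c) = 0
l(a, R) = 6 (l(a, R) = 6 + 0 = 6)
(l(-4, 0)*6)*42 = (6*6)*42 = 36*42 = 1512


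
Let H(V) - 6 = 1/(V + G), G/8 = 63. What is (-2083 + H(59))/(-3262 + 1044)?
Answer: 584675/624367 ≈ 0.93643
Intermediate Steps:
G = 504 (G = 8*63 = 504)
H(V) = 6 + 1/(504 + V) (H(V) = 6 + 1/(V + 504) = 6 + 1/(504 + V))
(-2083 + H(59))/(-3262 + 1044) = (-2083 + (3025 + 6*59)/(504 + 59))/(-3262 + 1044) = (-2083 + (3025 + 354)/563)/(-2218) = (-2083 + (1/563)*3379)*(-1/2218) = (-2083 + 3379/563)*(-1/2218) = -1169350/563*(-1/2218) = 584675/624367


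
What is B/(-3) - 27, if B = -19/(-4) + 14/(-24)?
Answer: -511/18 ≈ -28.389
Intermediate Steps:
B = 25/6 (B = -19*(-¼) + 14*(-1/24) = 19/4 - 7/12 = 25/6 ≈ 4.1667)
B/(-3) - 27 = (25/6)/(-3) - 27 = -⅓*25/6 - 27 = -25/18 - 27 = -511/18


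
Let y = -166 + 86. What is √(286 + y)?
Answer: √206 ≈ 14.353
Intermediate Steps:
y = -80
√(286 + y) = √(286 - 80) = √206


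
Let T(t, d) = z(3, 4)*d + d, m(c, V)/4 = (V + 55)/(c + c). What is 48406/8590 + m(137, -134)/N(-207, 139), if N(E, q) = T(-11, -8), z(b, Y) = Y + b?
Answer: 106445257/18829280 ≈ 5.6532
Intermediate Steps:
m(c, V) = 2*(55 + V)/c (m(c, V) = 4*((V + 55)/(c + c)) = 4*((55 + V)/((2*c))) = 4*((55 + V)*(1/(2*c))) = 4*((55 + V)/(2*c)) = 2*(55 + V)/c)
T(t, d) = 8*d (T(t, d) = (4 + 3)*d + d = 7*d + d = 8*d)
N(E, q) = -64 (N(E, q) = 8*(-8) = -64)
48406/8590 + m(137, -134)/N(-207, 139) = 48406/8590 + (2*(55 - 134)/137)/(-64) = 48406*(1/8590) + (2*(1/137)*(-79))*(-1/64) = 24203/4295 - 158/137*(-1/64) = 24203/4295 + 79/4384 = 106445257/18829280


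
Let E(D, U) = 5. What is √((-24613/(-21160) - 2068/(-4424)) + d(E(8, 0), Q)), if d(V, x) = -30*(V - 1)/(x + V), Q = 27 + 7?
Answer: I*√15816386838070/3306940 ≈ 1.2026*I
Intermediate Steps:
Q = 34
d(V, x) = -30*(-1 + V)/(V + x)
√((-24613/(-21160) - 2068/(-4424)) + d(E(8, 0), Q)) = √((-24613/(-21160) - 2068/(-4424)) + 30*(1 - 1*5)/(5 + 34)) = √((-24613*(-1/21160) - 2068*(-1/4424)) + 30*(1 - 5)/39) = √((24613/21160 + 517/1106) + 30*(1/39)*(-4)) = √(19080849/11701480 - 40/13) = √(-220008163/152119240) = I*√15816386838070/3306940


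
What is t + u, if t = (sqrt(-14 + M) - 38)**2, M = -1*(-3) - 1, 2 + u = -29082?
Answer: -27652 - 152*I*sqrt(3) ≈ -27652.0 - 263.27*I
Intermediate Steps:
u = -29084 (u = -2 - 29082 = -29084)
M = 2 (M = 3 - 1 = 2)
t = (-38 + 2*I*sqrt(3))**2 (t = (sqrt(-14 + 2) - 38)**2 = (sqrt(-12) - 38)**2 = (2*I*sqrt(3) - 38)**2 = (-38 + 2*I*sqrt(3))**2 ≈ 1432.0 - 263.27*I)
t + u = (1432 - 152*I*sqrt(3)) - 29084 = -27652 - 152*I*sqrt(3)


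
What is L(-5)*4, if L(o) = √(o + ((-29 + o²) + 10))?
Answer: 4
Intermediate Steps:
L(o) = √(-19 + o + o²) (L(o) = √(o + (-19 + o²)) = √(-19 + o + o²))
L(-5)*4 = √(-19 - 5 + (-5)²)*4 = √(-19 - 5 + 25)*4 = √1*4 = 1*4 = 4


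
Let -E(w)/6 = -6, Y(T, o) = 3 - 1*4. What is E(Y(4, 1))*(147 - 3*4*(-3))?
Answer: 6588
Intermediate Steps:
Y(T, o) = -1 (Y(T, o) = 3 - 4 = -1)
E(w) = 36 (E(w) = -6*(-6) = 36)
E(Y(4, 1))*(147 - 3*4*(-3)) = 36*(147 - 3*4*(-3)) = 36*(147 - 12*(-3)) = 36*(147 + 36) = 36*183 = 6588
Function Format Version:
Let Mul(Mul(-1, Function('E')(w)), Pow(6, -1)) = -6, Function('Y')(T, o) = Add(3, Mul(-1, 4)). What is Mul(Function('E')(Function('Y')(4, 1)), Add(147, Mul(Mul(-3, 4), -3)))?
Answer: 6588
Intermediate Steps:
Function('Y')(T, o) = -1 (Function('Y')(T, o) = Add(3, -4) = -1)
Function('E')(w) = 36 (Function('E')(w) = Mul(-6, -6) = 36)
Mul(Function('E')(Function('Y')(4, 1)), Add(147, Mul(Mul(-3, 4), -3))) = Mul(36, Add(147, Mul(Mul(-3, 4), -3))) = Mul(36, Add(147, Mul(-12, -3))) = Mul(36, Add(147, 36)) = Mul(36, 183) = 6588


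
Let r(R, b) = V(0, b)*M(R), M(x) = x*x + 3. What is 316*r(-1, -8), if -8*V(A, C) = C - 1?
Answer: 1422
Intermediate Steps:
M(x) = 3 + x² (M(x) = x² + 3 = 3 + x²)
V(A, C) = ⅛ - C/8 (V(A, C) = -(C - 1)/8 = -(-1 + C)/8 = ⅛ - C/8)
r(R, b) = (3 + R²)*(⅛ - b/8) (r(R, b) = (⅛ - b/8)*(3 + R²) = (3 + R²)*(⅛ - b/8))
316*r(-1, -8) = 316*(-(-1 - 8)*(3 + (-1)²)/8) = 316*(-⅛*(-9)*(3 + 1)) = 316*(-⅛*(-9)*4) = 316*(9/2) = 1422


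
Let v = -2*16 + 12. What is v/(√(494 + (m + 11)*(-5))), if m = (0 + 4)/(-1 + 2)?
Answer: -20*√419/419 ≈ -0.97706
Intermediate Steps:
v = -20 (v = -32 + 12 = -20)
m = 4 (m = 4/1 = 4*1 = 4)
v/(√(494 + (m + 11)*(-5))) = -20/√(494 + (4 + 11)*(-5)) = -20/√(494 + 15*(-5)) = -20/√(494 - 75) = -20*√419/419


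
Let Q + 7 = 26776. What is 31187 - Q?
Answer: 4418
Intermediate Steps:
Q = 26769 (Q = -7 + 26776 = 26769)
31187 - Q = 31187 - 1*26769 = 31187 - 26769 = 4418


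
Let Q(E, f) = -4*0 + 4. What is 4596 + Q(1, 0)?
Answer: 4600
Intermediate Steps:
Q(E, f) = 4 (Q(E, f) = 0 + 4 = 4)
4596 + Q(1, 0) = 4596 + 4 = 4600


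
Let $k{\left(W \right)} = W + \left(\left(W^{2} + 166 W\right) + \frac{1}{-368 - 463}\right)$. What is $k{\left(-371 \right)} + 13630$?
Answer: $\frac{74219933}{831} \approx 89314.0$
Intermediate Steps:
$k{\left(W \right)} = - \frac{1}{831} + W^{2} + 167 W$ ($k{\left(W \right)} = W + \left(\left(W^{2} + 166 W\right) + \frac{1}{-831}\right) = W - \left(\frac{1}{831} - W^{2} - 166 W\right) = W + \left(- \frac{1}{831} + W^{2} + 166 W\right) = - \frac{1}{831} + W^{2} + 167 W$)
$k{\left(-371 \right)} + 13630 = \left(- \frac{1}{831} + \left(-371\right)^{2} + 167 \left(-371\right)\right) + 13630 = \left(- \frac{1}{831} + 137641 - 61957\right) + 13630 = \frac{62893403}{831} + 13630 = \frac{74219933}{831}$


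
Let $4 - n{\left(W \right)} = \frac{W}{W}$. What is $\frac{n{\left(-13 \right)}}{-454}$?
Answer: $- \frac{3}{454} \approx -0.0066079$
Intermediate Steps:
$n{\left(W \right)} = 3$ ($n{\left(W \right)} = 4 - \frac{W}{W} = 4 - 1 = 3$)
$\frac{n{\left(-13 \right)}}{-454} = \frac{3}{-454} = 3 \left(- \frac{1}{454}\right) = - \frac{3}{454}$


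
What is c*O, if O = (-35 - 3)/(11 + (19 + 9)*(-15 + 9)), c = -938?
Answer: -35644/157 ≈ -227.03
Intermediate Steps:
O = 38/157 (O = -38/(11 + 28*(-6)) = -38/(11 - 168) = -38/(-157) = -38*(-1/157) = 38/157 ≈ 0.24204)
c*O = -938*38/157 = -35644/157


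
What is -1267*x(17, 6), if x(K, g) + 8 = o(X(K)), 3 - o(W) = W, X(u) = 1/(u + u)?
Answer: 216657/34 ≈ 6372.3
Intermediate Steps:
X(u) = 1/(2*u)
o(W) = 3 - W
x(K, g) = -5 - 1/(2*K) (x(K, g) = -8 + (3 - 1/(2*K)) = -5 - 1/(2*K))
-1267*x(17, 6) = -1267*(-5 - 1/2/17) = -1267*(-5 - 1/2*1/17) = -1267*(-5 - 1/34) = -1267*(-171/34) = 216657/34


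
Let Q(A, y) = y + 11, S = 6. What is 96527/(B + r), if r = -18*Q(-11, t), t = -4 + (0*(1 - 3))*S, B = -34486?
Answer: -96527/34612 ≈ -2.7888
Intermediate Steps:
t = -4 (t = -4 + (0*(1 - 3))*6 = -4 + (0*(-2))*6 = -4 + 0*6 = -4 + 0 = -4)
Q(A, y) = 11 + y
r = -126 (r = -18*(11 - 4) = -18*7 = -126)
96527/(B + r) = 96527/(-34486 - 126) = 96527/(-34612) = 96527*(-1/34612) = -96527/34612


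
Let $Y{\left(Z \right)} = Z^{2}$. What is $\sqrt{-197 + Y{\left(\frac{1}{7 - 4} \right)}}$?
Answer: $\frac{2 i \sqrt{443}}{3} \approx 14.032 i$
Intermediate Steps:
$\sqrt{-197 + Y{\left(\frac{1}{7 - 4} \right)}} = \sqrt{-197 + \left(\frac{1}{7 - 4}\right)^{2}} = \sqrt{-197 + \left(\frac{1}{3}\right)^{2}} = \sqrt{-197 + \frac{1}{9}} = \sqrt{- \frac{1772}{9}} = \frac{2 i \sqrt{443}}{3}$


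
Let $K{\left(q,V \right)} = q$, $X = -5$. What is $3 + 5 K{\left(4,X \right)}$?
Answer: $23$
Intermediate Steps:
$3 + 5 K{\left(4,X \right)} = 3 + 5 \cdot 4 = 3 + 20 = 23$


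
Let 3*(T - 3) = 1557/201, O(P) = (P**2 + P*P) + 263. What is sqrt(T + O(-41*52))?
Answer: sqrt(40810022337)/67 ≈ 3015.1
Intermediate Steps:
O(P) = 263 + 2*P**2 (O(P) = (P**2 + P**2) + 263 = 2*P**2 + 263 = 263 + 2*P**2)
T = 374/67 (T = 3 + (1557/201)/3 = 3 + ((1/201)*1557)/3 = 3 + (1/3)*(519/67) = 3 + 173/67 = 374/67 ≈ 5.5821)
sqrt(T + O(-41*52)) = sqrt(374/67 + (263 + 2*(-41*52)**2)) = sqrt(374/67 + (263 + 2*(-2132)**2)) = sqrt(374/67 + (263 + 2*4545424)) = sqrt(374/67 + (263 + 9090848)) = sqrt(374/67 + 9091111) = sqrt(609104811/67) = sqrt(40810022337)/67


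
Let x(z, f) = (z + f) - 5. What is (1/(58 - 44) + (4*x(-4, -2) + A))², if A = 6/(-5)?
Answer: 9979281/4900 ≈ 2036.6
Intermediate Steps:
x(z, f) = -5 + f + z (x(z, f) = (f + z) - 5 = -5 + f + z)
A = -6/5 (A = 6*(-⅕) = -6/5 ≈ -1.2000)
(1/(58 - 44) + (4*x(-4, -2) + A))² = (1/(58 - 44) + (4*(-5 - 2 - 4) - 6/5))² = (1/14 + (4*(-11) - 6/5))² = (1/14 + (-44 - 6/5))² = (1/14 - 226/5)² = (-3159/70)² = 9979281/4900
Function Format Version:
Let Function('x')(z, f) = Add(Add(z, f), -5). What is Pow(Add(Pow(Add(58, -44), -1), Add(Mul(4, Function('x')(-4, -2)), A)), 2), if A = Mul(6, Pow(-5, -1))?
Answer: Rational(9979281, 4900) ≈ 2036.6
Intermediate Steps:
Function('x')(z, f) = Add(-5, f, z) (Function('x')(z, f) = Add(Add(f, z), -5) = Add(-5, f, z))
A = Rational(-6, 5) (A = Mul(6, Rational(-1, 5)) = Rational(-6, 5) ≈ -1.2000)
Pow(Add(Pow(Add(58, -44), -1), Add(Mul(4, Function('x')(-4, -2)), A)), 2) = Pow(Add(Pow(Add(58, -44), -1), Add(Mul(4, Add(-5, -2, -4)), Rational(-6, 5))), 2) = Pow(Add(Pow(14, -1), Add(Mul(4, -11), Rational(-6, 5))), 2) = Pow(Add(Rational(1, 14), Add(-44, Rational(-6, 5))), 2) = Pow(Add(Rational(1, 14), Rational(-226, 5)), 2) = Pow(Rational(-3159, 70), 2) = Rational(9979281, 4900)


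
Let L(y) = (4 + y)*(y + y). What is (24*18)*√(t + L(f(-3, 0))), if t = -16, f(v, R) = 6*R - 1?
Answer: 432*I*√22 ≈ 2026.3*I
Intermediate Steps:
f(v, R) = -1 + 6*R
L(y) = 2*y*(4 + y) (L(y) = (4 + y)*(2*y) = 2*y*(4 + y))
(24*18)*√(t + L(f(-3, 0))) = (24*18)*√(-16 + 2*(-1 + 6*0)*(4 + (-1 + 6*0))) = 432*√(-16 + 2*(-1 + 0)*(4 + (-1 + 0))) = 432*√(-16 + 2*(-1)*(4 - 1)) = 432*√(-16 + 2*(-1)*3) = 432*√(-16 - 6) = 432*√(-22) = 432*(I*√22) = 432*I*√22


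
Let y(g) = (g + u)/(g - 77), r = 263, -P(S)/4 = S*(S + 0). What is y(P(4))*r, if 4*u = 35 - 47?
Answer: 17621/141 ≈ 124.97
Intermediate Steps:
u = -3 (u = (35 - 47)/4 = (¼)*(-12) = -3)
P(S) = -4*S² (P(S) = -4*S*(S + 0) = -4*S*S = -4*S²)
y(g) = (-3 + g)/(-77 + g) (y(g) = (g - 3)/(g - 77) = (-3 + g)/(-77 + g))
y(P(4))*r = ((-3 - 4*4²)/(-77 - 4*4²))*263 = ((-3 - 4*16)/(-77 - 4*16))*263 = ((-3 - 64)/(-77 - 64))*263 = (-67/(-141))*263 = -1/141*(-67)*263 = (67/141)*263 = 17621/141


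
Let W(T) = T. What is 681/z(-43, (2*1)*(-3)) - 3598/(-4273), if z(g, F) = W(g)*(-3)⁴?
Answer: 3207307/4960953 ≈ 0.64651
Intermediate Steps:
z(g, F) = 81*g (z(g, F) = g*(-3)⁴ = g*81 = 81*g)
681/z(-43, (2*1)*(-3)) - 3598/(-4273) = 681/((81*(-43))) - 3598/(-4273) = 681/(-3483) - 3598*(-1/4273) = 681*(-1/3483) + 3598/4273 = -227/1161 + 3598/4273 = 3207307/4960953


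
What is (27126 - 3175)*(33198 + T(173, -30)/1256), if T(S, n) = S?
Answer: 998681517811/1256 ≈ 7.9513e+8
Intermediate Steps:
(27126 - 3175)*(33198 + T(173, -30)/1256) = (27126 - 3175)*(33198 + 173/1256) = 23951*(33198 + 173*(1/1256)) = 23951*(33198 + 173/1256) = 23951*(41696861/1256) = 998681517811/1256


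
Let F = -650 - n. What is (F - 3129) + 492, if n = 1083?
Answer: -4370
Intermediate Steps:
F = -1733 (F = -650 - 1*1083 = -650 - 1083 = -1733)
(F - 3129) + 492 = (-1733 - 3129) + 492 = -4862 + 492 = -4370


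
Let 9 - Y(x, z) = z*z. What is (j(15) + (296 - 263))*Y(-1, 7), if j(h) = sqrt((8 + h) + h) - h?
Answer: -720 - 40*sqrt(38) ≈ -966.58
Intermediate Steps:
Y(x, z) = 9 - z**2 (Y(x, z) = 9 - z*z = 9 - z**2)
j(h) = sqrt(8 + 2*h) - h
(j(15) + (296 - 263))*Y(-1, 7) = ((sqrt(8 + 2*15) - 1*15) + (296 - 263))*(9 - 1*7**2) = ((sqrt(8 + 30) - 15) + 33)*(9 - 1*49) = ((sqrt(38) - 15) + 33)*(9 - 49) = ((-15 + sqrt(38)) + 33)*(-40) = (18 + sqrt(38))*(-40) = -720 - 40*sqrt(38)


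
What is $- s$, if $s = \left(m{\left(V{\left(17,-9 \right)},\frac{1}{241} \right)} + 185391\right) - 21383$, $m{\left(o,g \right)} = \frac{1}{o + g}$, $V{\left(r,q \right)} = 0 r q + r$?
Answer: $- \frac{672105025}{4098} \approx -1.6401 \cdot 10^{5}$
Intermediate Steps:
$V{\left(r,q \right)} = r$ ($V{\left(r,q \right)} = 0 q + r = 0 + r = r$)
$m{\left(o,g \right)} = \frac{1}{g + o}$
$s = \frac{672105025}{4098}$ ($s = \left(\frac{1}{\frac{1}{241} + 17} + 185391\right) - 21383 = \left(\frac{1}{\frac{4098}{241}} + 185391\right) - 21383 = \left(\frac{241}{4098} + 185391\right) - 21383 = \frac{759732559}{4098} - 21383 = \frac{672105025}{4098} \approx 1.6401 \cdot 10^{5}$)
$- s = \left(-1\right) \frac{672105025}{4098} = - \frac{672105025}{4098}$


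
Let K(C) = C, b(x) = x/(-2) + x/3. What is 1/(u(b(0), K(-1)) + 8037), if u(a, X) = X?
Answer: 1/8036 ≈ 0.00012444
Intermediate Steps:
b(x) = -x/6 (b(x) = x*(-½) + x*(⅓) = -x/2 + x/3 = -x/6)
1/(u(b(0), K(-1)) + 8037) = 1/(-1 + 8037) = 1/8036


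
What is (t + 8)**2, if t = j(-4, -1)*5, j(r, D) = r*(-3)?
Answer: 4624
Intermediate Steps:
j(r, D) = -3*r
t = 60 (t = -3*(-4)*5 = 12*5 = 60)
(t + 8)**2 = (60 + 8)**2 = 68**2 = 4624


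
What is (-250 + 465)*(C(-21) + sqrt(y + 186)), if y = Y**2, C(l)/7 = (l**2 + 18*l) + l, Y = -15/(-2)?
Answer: 63210 + 215*sqrt(969)/2 ≈ 66556.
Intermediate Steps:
Y = 15/2 (Y = -15*(-1/2) = 15/2 ≈ 7.5000)
C(l) = 7*l**2 + 133*l (C(l) = 7*((l**2 + 18*l) + l) = 7*(l**2 + 19*l) = 7*l**2 + 133*l)
y = 225/4 (y = (15/2)**2 = 225/4 ≈ 56.250)
(-250 + 465)*(C(-21) + sqrt(y + 186)) = (-250 + 465)*(7*(-21)*(19 - 21) + sqrt(225/4 + 186)) = 215*(7*(-21)*(-2) + sqrt(969/4)) = 215*(294 + sqrt(969)/2) = 63210 + 215*sqrt(969)/2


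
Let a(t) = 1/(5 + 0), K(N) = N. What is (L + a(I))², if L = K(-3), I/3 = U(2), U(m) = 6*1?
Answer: 196/25 ≈ 7.8400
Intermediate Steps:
U(m) = 6
I = 18 (I = 3*6 = 18)
a(t) = ⅕ (a(t) = 1/5 = ⅕)
L = -3
(L + a(I))² = (-3 + ⅕)² = (-14/5)² = 196/25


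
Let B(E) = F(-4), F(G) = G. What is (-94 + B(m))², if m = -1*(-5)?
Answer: 9604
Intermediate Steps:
m = 5
B(E) = -4
(-94 + B(m))² = (-94 - 4)² = (-98)² = 9604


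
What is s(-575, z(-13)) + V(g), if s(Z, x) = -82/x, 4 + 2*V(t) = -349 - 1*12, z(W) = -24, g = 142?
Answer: -2149/12 ≈ -179.08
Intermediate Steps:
V(t) = -365/2 (V(t) = -2 + (-349 - 1*12)/2 = -2 + (-349 - 12)/2 = -2 + (½)*(-361) = -2 - 361/2 = -365/2)
s(-575, z(-13)) + V(g) = -82/(-24) - 365/2 = -82*(-1/24) - 365/2 = 41/12 - 365/2 = -2149/12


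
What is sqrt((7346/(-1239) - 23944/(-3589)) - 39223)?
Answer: I*sqrt(775571989513678581)/4446771 ≈ 198.05*I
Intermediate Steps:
sqrt((7346/(-1239) - 23944/(-3589)) - 39223) = sqrt((7346*(-1/1239) - 23944*(-1/3589)) - 39223) = sqrt((-7346/1239 + 23944/3589) - 39223) = sqrt(3301822/4446771 - 39223) = sqrt(-174412397111/4446771) = I*sqrt(775571989513678581)/4446771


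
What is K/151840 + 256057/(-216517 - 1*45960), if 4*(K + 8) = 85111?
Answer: -133187498837/159418030720 ≈ -0.83546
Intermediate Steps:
K = 85079/4 (K = -8 + (¼)*85111 = -8 + 85111/4 = 85079/4 ≈ 21270.)
K/151840 + 256057/(-216517 - 1*45960) = (85079/4)/151840 + 256057/(-216517 - 1*45960) = (85079/4)*(1/151840) + 256057/(-216517 - 45960) = 85079/607360 + 256057/(-262477) = 85079/607360 + 256057*(-1/262477) = 85079/607360 - 256057/262477 = -133187498837/159418030720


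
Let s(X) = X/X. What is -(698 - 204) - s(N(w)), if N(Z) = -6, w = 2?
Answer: -495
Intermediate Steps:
s(X) = 1
-(698 - 204) - s(N(w)) = -(698 - 204) - 1*1 = -1*494 - 1 = -494 - 1 = -495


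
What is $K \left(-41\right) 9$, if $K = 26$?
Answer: $-9594$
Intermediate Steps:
$K \left(-41\right) 9 = 26 \left(-41\right) 9 = \left(-1066\right) 9 = -9594$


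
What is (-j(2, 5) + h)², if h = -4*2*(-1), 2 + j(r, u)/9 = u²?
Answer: 39601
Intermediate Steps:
j(r, u) = -18 + 9*u²
h = 8 (h = -8*(-1) = 8)
(-j(2, 5) + h)² = (-(-18 + 9*5²) + 8)² = (-(-18 + 9*25) + 8)² = (-(-18 + 225) + 8)² = (-1*207 + 8)² = (-207 + 8)² = (-199)² = 39601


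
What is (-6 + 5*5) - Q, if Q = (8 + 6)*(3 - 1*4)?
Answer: 33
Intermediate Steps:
Q = -14 (Q = 14*(3 - 4) = 14*(-1) = -14)
(-6 + 5*5) - Q = (-6 + 5*5) - 1*(-14) = (-6 + 25) + 14 = 19 + 14 = 33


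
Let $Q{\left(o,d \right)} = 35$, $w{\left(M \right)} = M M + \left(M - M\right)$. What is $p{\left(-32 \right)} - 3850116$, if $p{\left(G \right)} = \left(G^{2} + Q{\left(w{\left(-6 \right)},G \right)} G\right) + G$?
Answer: $-3850244$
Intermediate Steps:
$w{\left(M \right)} = M^{2}$ ($w{\left(M \right)} = M^{2} + 0 = M^{2}$)
$p{\left(G \right)} = G^{2} + 36 G$ ($p{\left(G \right)} = \left(G^{2} + 35 G\right) + G = G^{2} + 36 G$)
$p{\left(-32 \right)} - 3850116 = - 32 \left(36 - 32\right) - 3850116 = \left(-32\right) 4 - 3850116 = -128 - 3850116 = -3850244$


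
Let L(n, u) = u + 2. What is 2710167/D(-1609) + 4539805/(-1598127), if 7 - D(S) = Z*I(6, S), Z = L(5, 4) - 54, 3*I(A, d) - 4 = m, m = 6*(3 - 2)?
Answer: 4330432909774/266887209 ≈ 16226.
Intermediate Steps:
L(n, u) = 2 + u
m = 6 (m = 6*1 = 6)
I(A, d) = 10/3 (I(A, d) = 4/3 + (⅓)*6 = 4/3 + 2 = 10/3)
Z = -48 (Z = (2 + 4) - 54 = 6 - 54 = -48)
D(S) = 167 (D(S) = 7 - (-48)*10/3 = 7 - 1*(-160) = 7 + 160 = 167)
2710167/D(-1609) + 4539805/(-1598127) = 2710167/167 + 4539805/(-1598127) = 2710167*(1/167) + 4539805*(-1/1598127) = 2710167/167 - 4539805/1598127 = 4330432909774/266887209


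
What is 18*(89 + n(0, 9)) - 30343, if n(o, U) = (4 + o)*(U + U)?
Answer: -27445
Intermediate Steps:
n(o, U) = 2*U*(4 + o) (n(o, U) = (4 + o)*(2*U) = 2*U*(4 + o))
18*(89 + n(0, 9)) - 30343 = 18*(89 + 2*9*(4 + 0)) - 30343 = 18*(89 + 2*9*4) - 30343 = 18*(89 + 72) - 30343 = 18*161 - 30343 = 2898 - 30343 = -27445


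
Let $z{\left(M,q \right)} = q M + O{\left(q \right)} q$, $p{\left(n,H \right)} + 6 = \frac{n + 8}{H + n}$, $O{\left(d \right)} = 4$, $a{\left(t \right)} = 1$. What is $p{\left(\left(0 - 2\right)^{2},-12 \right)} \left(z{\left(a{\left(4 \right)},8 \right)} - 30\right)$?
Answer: $-75$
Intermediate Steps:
$p{\left(n,H \right)} = -6 + \frac{8 + n}{H + n}$ ($p{\left(n,H \right)} = -6 + \frac{n + 8}{H + n} = -6 + \frac{8 + n}{H + n}$)
$z{\left(M,q \right)} = 4 q + M q$ ($z{\left(M,q \right)} = q M + 4 q = M q + 4 q = 4 q + M q$)
$p{\left(\left(0 - 2\right)^{2},-12 \right)} \left(z{\left(a{\left(4 \right)},8 \right)} - 30\right) = \frac{8 - -72 - 5 \left(0 - 2\right)^{2}}{-12 + \left(0 - 2\right)^{2}} \left(8 \left(4 + 1\right) - 30\right) = \frac{8 + 72 - 5 \left(-2\right)^{2}}{-12 + \left(-2\right)^{2}} \left(8 \cdot 5 - 30\right) = \frac{8 + 72 - 20}{-12 + 4} \left(40 - 30\right) = \frac{8 + 72 - 20}{-8} \cdot 10 = \left(- \frac{1}{8}\right) 60 \cdot 10 = \left(- \frac{15}{2}\right) 10 = -75$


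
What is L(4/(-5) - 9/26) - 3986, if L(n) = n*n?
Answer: -67341199/16900 ≈ -3984.7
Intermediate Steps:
L(n) = n²
L(4/(-5) - 9/26) - 3986 = (4/(-5) - 9/26)² - 3986 = (4*(-⅕) - 9*1/26)² - 3986 = (-⅘ - 9/26)² - 3986 = (-149/130)² - 3986 = 22201/16900 - 3986 = -67341199/16900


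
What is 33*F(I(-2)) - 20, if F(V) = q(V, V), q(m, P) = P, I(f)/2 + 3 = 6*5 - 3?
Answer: 1564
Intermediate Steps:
I(f) = 48 (I(f) = -6 + 2*(6*5 - 3) = -6 + 2*(30 - 3) = -6 + 2*27 = -6 + 54 = 48)
F(V) = V
33*F(I(-2)) - 20 = 33*48 - 20 = 1584 - 20 = 1564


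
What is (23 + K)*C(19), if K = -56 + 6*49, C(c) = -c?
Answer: -4959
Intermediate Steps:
K = 238 (K = -56 + 294 = 238)
(23 + K)*C(19) = (23 + 238)*(-1*19) = 261*(-19) = -4959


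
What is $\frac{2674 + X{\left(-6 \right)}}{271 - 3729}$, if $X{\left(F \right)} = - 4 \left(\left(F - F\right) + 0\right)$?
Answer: $- \frac{191}{247} \approx -0.77328$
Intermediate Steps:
$X{\left(F \right)} = 0$ ($X{\left(F \right)} = - 4 \left(0 + 0\right) = \left(-4\right) 0 = 0$)
$\frac{2674 + X{\left(-6 \right)}}{271 - 3729} = \frac{2674 + 0}{271 - 3729} = \frac{2674}{-3458} = 2674 \left(- \frac{1}{3458}\right) = - \frac{191}{247}$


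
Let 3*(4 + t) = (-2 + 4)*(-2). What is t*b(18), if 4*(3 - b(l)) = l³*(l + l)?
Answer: 279920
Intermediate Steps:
b(l) = 3 - l⁴/2 (b(l) = 3 - l³*(l + l)/4 = 3 - l³*2*l/4 = 3 - l⁴/2)
t = -16/3 (t = -4 + ((-2 + 4)*(-2))/3 = -4 + (2*(-2))/3 = -4 + (⅓)*(-4) = -4 - 4/3 = -16/3 ≈ -5.3333)
t*b(18) = -16*(3 - ½*18⁴)/3 = -16*(3 - ½*104976)/3 = -16*(3 - 52488)/3 = -16/3*(-52485) = 279920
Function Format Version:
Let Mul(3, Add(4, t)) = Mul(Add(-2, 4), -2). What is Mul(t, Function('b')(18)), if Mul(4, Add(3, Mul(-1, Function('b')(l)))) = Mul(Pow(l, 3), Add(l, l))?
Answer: 279920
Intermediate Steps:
Function('b')(l) = Add(3, Mul(Rational(-1, 2), Pow(l, 4))) (Function('b')(l) = Add(3, Mul(Rational(-1, 4), Mul(Pow(l, 3), Add(l, l)))) = Add(3, Mul(Rational(-1, 4), Mul(Pow(l, 3), Mul(2, l)))) = Add(3, Mul(Rational(-1, 4), Mul(2, Pow(l, 4)))) = Add(3, Mul(Rational(-1, 2), Pow(l, 4))))
t = Rational(-16, 3) (t = Add(-4, Mul(Rational(1, 3), Mul(Add(-2, 4), -2))) = Add(-4, Mul(Rational(1, 3), Mul(2, -2))) = Add(-4, Mul(Rational(1, 3), -4)) = Add(-4, Rational(-4, 3)) = Rational(-16, 3) ≈ -5.3333)
Mul(t, Function('b')(18)) = Mul(Rational(-16, 3), Add(3, Mul(Rational(-1, 2), Pow(18, 4)))) = Mul(Rational(-16, 3), Add(3, Mul(Rational(-1, 2), 104976))) = Mul(Rational(-16, 3), Add(3, -52488)) = Mul(Rational(-16, 3), -52485) = 279920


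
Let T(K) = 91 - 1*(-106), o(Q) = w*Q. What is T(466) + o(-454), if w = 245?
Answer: -111033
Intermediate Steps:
o(Q) = 245*Q
T(K) = 197 (T(K) = 91 + 106 = 197)
T(466) + o(-454) = 197 + 245*(-454) = 197 - 111230 = -111033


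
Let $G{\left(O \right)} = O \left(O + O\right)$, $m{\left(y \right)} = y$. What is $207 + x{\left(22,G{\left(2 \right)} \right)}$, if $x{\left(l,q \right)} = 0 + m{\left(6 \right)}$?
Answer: $213$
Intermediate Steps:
$G{\left(O \right)} = 2 O^{2}$ ($G{\left(O \right)} = O 2 O = 2 O^{2}$)
$x{\left(l,q \right)} = 6$ ($x{\left(l,q \right)} = 0 + 6 = 6$)
$207 + x{\left(22,G{\left(2 \right)} \right)} = 207 + 6 = 213$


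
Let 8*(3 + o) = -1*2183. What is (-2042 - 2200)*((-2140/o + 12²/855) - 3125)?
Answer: 2772322673946/209665 ≈ 1.3223e+7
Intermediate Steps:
o = -2207/8 (o = -3 + (-1*2183)/8 = -3 + (⅛)*(-2183) = -3 - 2183/8 = -2207/8 ≈ -275.88)
(-2042 - 2200)*((-2140/o + 12²/855) - 3125) = (-2042 - 2200)*((-2140/(-2207/8) + 12²/855) - 3125) = -4242*((-2140*(-8/2207) + 144*(1/855)) - 3125) = -4242*((17120/2207 + 16/95) - 3125) = -4242*(1661712/209665 - 3125) = -4242*(-653541413/209665) = 2772322673946/209665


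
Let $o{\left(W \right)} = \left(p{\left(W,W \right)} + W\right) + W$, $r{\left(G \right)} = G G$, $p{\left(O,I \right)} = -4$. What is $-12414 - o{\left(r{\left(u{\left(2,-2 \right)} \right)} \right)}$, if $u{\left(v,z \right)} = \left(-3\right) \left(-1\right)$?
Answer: $-12428$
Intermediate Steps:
$u{\left(v,z \right)} = 3$
$r{\left(G \right)} = G^{2}$
$o{\left(W \right)} = -4 + 2 W$ ($o{\left(W \right)} = \left(-4 + W\right) + W = -4 + 2 W$)
$-12414 - o{\left(r{\left(u{\left(2,-2 \right)} \right)} \right)} = -12414 - \left(-4 + 2 \cdot 3^{2}\right) = -12414 - \left(-4 + 2 \cdot 9\right) = -12414 - \left(-4 + 18\right) = -12414 - 14 = -12428$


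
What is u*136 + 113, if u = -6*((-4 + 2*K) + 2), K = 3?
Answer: -3151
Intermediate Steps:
u = -24 (u = -6*((-4 + 2*3) + 2) = -6*((-4 + 6) + 2) = -6*(2 + 2) = -6*4 = -24)
u*136 + 113 = -24*136 + 113 = -3264 + 113 = -3151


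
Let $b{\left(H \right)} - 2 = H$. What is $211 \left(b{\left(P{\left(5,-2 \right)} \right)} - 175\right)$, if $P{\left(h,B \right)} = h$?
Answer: $-35448$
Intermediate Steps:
$b{\left(H \right)} = 2 + H$
$211 \left(b{\left(P{\left(5,-2 \right)} \right)} - 175\right) = 211 \left(\left(2 + 5\right) - 175\right) = 211 \left(7 - 175\right) = 211 \left(-168\right) = -35448$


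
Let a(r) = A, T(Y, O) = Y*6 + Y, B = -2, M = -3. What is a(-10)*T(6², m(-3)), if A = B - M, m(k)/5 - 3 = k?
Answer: 252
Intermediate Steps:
m(k) = 15 + 5*k
T(Y, O) = 7*Y (T(Y, O) = 6*Y + Y = 7*Y)
A = 1 (A = -2 - 1*(-3) = -2 + 3 = 1)
a(r) = 1
a(-10)*T(6², m(-3)) = 1*(7*6²) = 1*(7*36) = 1*252 = 252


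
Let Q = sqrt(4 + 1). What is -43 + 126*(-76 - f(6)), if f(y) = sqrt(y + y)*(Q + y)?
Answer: -9619 - 252*sqrt(3)*(6 + sqrt(5)) ≈ -13214.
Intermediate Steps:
Q = sqrt(5) ≈ 2.2361
f(y) = sqrt(2)*sqrt(y)*(y + sqrt(5)) (f(y) = sqrt(y + y)*(sqrt(5) + y) = sqrt(2*y)*(y + sqrt(5)) = (sqrt(2)*sqrt(y))*(y + sqrt(5)) = sqrt(2)*sqrt(y)*(y + sqrt(5)))
-43 + 126*(-76 - f(6)) = -43 + 126*(-76 - sqrt(2)*sqrt(6)*(6 + sqrt(5))) = -43 + 126*(-76 - 2*sqrt(3)*(6 + sqrt(5))) = -43 + (-9576 - 252*sqrt(3)*(6 + sqrt(5))) = -9619 - 252*sqrt(3)*(6 + sqrt(5))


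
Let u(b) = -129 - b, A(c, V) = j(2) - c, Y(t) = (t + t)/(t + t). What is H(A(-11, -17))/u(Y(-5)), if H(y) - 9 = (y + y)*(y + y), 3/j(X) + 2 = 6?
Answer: -449/104 ≈ -4.3173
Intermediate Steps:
j(X) = ¾ (j(X) = 3/(-2 + 6) = 3/4 = 3*(¼) = ¾)
Y(t) = 1 (Y(t) = (2*t)/((2*t)) = (2*t)*(1/(2*t)) = 1)
A(c, V) = ¾ - c
H(y) = 9 + 4*y² (H(y) = 9 + (y + y)*(y + y) = 9 + (2*y)*(2*y) = 9 + 4*y²)
H(A(-11, -17))/u(Y(-5)) = (9 + 4*(¾ - 1*(-11))²)/(-129 - 1*1) = (9 + 4*(¾ + 11)²)/(-129 - 1) = (9 + 4*(47/4)²)/(-130) = (9 + 4*(2209/16))*(-1/130) = (9 + 2209/4)*(-1/130) = (2245/4)*(-1/130) = -449/104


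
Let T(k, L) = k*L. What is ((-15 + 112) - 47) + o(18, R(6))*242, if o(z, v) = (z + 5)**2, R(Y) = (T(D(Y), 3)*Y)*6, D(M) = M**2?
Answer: 128068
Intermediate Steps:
T(k, L) = L*k
R(Y) = 18*Y**3 (R(Y) = ((3*Y**2)*Y)*6 = (3*Y**3)*6 = 18*Y**3)
o(z, v) = (5 + z)**2
((-15 + 112) - 47) + o(18, R(6))*242 = ((-15 + 112) - 47) + (5 + 18)**2*242 = (97 - 47) + 23**2*242 = 50 + 529*242 = 50 + 128018 = 128068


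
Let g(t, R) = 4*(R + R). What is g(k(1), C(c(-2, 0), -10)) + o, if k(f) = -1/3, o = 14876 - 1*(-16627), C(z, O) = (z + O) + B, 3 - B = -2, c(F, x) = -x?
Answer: 31463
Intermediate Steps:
B = 5 (B = 3 - 1*(-2) = 3 + 2 = 5)
C(z, O) = 5 + O + z (C(z, O) = (z + O) + 5 = (O + z) + 5 = 5 + O + z)
o = 31503 (o = 14876 + 16627 = 31503)
k(f) = -⅓ (k(f) = -1*⅓ = -⅓)
g(t, R) = 8*R (g(t, R) = 4*(2*R) = 8*R)
g(k(1), C(c(-2, 0), -10)) + o = 8*(5 - 10 - 1*0) + 31503 = 8*(5 - 10 + 0) + 31503 = 8*(-5) + 31503 = -40 + 31503 = 31463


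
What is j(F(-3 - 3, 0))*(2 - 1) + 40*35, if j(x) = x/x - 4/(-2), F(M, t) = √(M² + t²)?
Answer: 1403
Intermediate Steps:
j(x) = 3 (j(x) = 1 - 4*(-½) = 1 + 2 = 3)
j(F(-3 - 3, 0))*(2 - 1) + 40*35 = 3*(2 - 1) + 40*35 = 3*1 + 1400 = 3 + 1400 = 1403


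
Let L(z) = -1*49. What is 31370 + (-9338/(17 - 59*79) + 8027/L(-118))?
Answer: 3550805947/113778 ≈ 31208.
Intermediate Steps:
L(z) = -49
31370 + (-9338/(17 - 59*79) + 8027/L(-118)) = 31370 + (-9338/(17 - 59*79) + 8027/(-49)) = 31370 + (-9338/(17 - 4661) + 8027*(-1/49)) = 31370 + (-9338/(-4644) - 8027/49) = 31370 + (-9338*(-1/4644) - 8027/49) = 31370 + (4669/2322 - 8027/49) = 31370 - 18409913/113778 = 3550805947/113778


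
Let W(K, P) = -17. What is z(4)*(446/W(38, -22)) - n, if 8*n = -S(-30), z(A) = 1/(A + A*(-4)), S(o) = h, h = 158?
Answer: 4475/204 ≈ 21.936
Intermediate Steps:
S(o) = 158
z(A) = -1/(3*A) (z(A) = 1/(A - 4*A) = 1/(-3*A) = -1/(3*A))
n = -79/4 (n = (-1*158)/8 = (⅛)*(-158) = -79/4 ≈ -19.750)
z(4)*(446/W(38, -22)) - n = (-⅓/4)*(446/(-17)) - 1*(-79/4) = (-⅓*¼)*(446*(-1/17)) + 79/4 = -1/12*(-446/17) + 79/4 = 223/102 + 79/4 = 4475/204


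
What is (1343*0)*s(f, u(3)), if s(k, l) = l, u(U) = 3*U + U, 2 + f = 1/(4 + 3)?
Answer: 0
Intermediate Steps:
f = -13/7 (f = -2 + 1/(4 + 3) = -2 + 1/7 = -13/7 ≈ -1.8571)
u(U) = 4*U
(1343*0)*s(f, u(3)) = (1343*0)*(4*3) = 0*12 = 0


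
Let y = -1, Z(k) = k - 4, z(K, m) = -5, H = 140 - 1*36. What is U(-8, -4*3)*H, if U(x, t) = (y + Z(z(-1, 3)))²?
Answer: 10400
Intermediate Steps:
H = 104 (H = 140 - 36 = 104)
Z(k) = -4 + k
U(x, t) = 100 (U(x, t) = (-1 + (-4 - 5))² = (-1 - 9)² = (-10)² = 100)
U(-8, -4*3)*H = 100*104 = 10400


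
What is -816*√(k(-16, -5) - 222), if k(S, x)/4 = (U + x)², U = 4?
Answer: -816*I*√218 ≈ -12048.0*I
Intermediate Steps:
k(S, x) = 4*(4 + x)²
-816*√(k(-16, -5) - 222) = -816*√(4*(4 - 5)² - 222) = -816*√(4*(-1)² - 222) = -816*√(4*1 - 222) = -816*√(4 - 222) = -816*I*√218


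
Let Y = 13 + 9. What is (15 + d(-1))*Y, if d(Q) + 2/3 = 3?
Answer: 1144/3 ≈ 381.33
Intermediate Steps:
d(Q) = 7/3 (d(Q) = -⅔ + 3 = 7/3)
Y = 22
(15 + d(-1))*Y = (15 + 7/3)*22 = (52/3)*22 = 1144/3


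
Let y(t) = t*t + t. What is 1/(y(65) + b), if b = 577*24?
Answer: 1/18138 ≈ 5.5133e-5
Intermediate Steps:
y(t) = t + t² (y(t) = t² + t = t + t²)
b = 13848
1/(y(65) + b) = 1/(65*(1 + 65) + 13848) = 1/(65*66 + 13848) = 1/(4290 + 13848) = 1/18138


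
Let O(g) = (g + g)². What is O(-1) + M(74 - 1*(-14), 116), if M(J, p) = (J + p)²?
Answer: 41620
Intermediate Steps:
O(g) = 4*g² (O(g) = (2*g)² = 4*g²)
O(-1) + M(74 - 1*(-14), 116) = 4*(-1)² + ((74 - 1*(-14)) + 116)² = 4*1 + ((74 + 14) + 116)² = 4 + (88 + 116)² = 4 + 204² = 4 + 41616 = 41620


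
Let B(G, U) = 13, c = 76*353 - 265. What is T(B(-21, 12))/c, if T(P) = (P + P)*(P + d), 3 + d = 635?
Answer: 16770/26563 ≈ 0.63133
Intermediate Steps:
d = 632 (d = -3 + 635 = 632)
c = 26563 (c = 26828 - 265 = 26563)
T(P) = 2*P*(632 + P) (T(P) = (P + P)*(P + 632) = (2*P)*(632 + P) = 2*P*(632 + P))
T(B(-21, 12))/c = (2*13*(632 + 13))/26563 = (2*13*645)*(1/26563) = 16770*(1/26563) = 16770/26563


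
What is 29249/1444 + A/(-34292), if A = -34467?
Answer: 65798566/3094853 ≈ 21.261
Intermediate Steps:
29249/1444 + A/(-34292) = 29249/1444 - 34467/(-34292) = 29249*(1/1444) - 34467*(-1/34292) = 29249/1444 + 34467/34292 = 65798566/3094853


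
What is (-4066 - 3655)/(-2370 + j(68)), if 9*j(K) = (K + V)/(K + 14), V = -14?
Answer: 45223/13881 ≈ 3.2579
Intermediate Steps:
j(K) = (-14 + K)/(9*(14 + K)) (j(K) = ((K - 14)/(K + 14))/9 = ((-14 + K)/(14 + K))/9 = (-14 + K)/(9*(14 + K)))
(-4066 - 3655)/(-2370 + j(68)) = (-4066 - 3655)/(-2370 + (-14 + 68)/(9*(14 + 68))) = -7721/(-2370 + (⅑)*54/82) = -7721/(-2370 + (⅑)*(1/82)*54) = -7721/(-2370 + 3/41) = -7721/(-97167/41) = -7721*(-41/97167) = 45223/13881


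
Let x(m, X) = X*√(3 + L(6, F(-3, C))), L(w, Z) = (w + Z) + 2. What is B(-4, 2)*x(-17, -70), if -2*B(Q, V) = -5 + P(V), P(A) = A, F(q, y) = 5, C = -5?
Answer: -420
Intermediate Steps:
L(w, Z) = 2 + Z + w (L(w, Z) = (Z + w) + 2 = 2 + Z + w)
B(Q, V) = 5/2 - V/2 (B(Q, V) = -(-5 + V)/2 = 5/2 - V/2)
x(m, X) = 4*X (x(m, X) = X*√(3 + (2 + 5 + 6)) = X*√(3 + 13) = X*√16 = X*4 = 4*X)
B(-4, 2)*x(-17, -70) = (5/2 - ½*2)*(4*(-70)) = (5/2 - 1)*(-280) = (3/2)*(-280) = -420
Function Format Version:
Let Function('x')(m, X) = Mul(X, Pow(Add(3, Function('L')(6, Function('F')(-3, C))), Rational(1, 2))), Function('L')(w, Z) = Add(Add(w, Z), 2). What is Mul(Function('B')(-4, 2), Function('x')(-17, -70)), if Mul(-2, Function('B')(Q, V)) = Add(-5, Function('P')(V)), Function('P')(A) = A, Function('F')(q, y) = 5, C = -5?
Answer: -420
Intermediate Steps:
Function('L')(w, Z) = Add(2, Z, w) (Function('L')(w, Z) = Add(Add(Z, w), 2) = Add(2, Z, w))
Function('B')(Q, V) = Add(Rational(5, 2), Mul(Rational(-1, 2), V)) (Function('B')(Q, V) = Mul(Rational(-1, 2), Add(-5, V)) = Add(Rational(5, 2), Mul(Rational(-1, 2), V)))
Function('x')(m, X) = Mul(4, X) (Function('x')(m, X) = Mul(X, Pow(Add(3, Add(2, 5, 6)), Rational(1, 2))) = Mul(X, Pow(Add(3, 13), Rational(1, 2))) = Mul(X, Pow(16, Rational(1, 2))) = Mul(X, 4) = Mul(4, X))
Mul(Function('B')(-4, 2), Function('x')(-17, -70)) = Mul(Add(Rational(5, 2), Mul(Rational(-1, 2), 2)), Mul(4, -70)) = Mul(Add(Rational(5, 2), -1), -280) = Mul(Rational(3, 2), -280) = -420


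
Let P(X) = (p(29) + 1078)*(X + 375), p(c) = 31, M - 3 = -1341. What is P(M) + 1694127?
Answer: 626160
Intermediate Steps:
M = -1338 (M = 3 - 1341 = -1338)
P(X) = 415875 + 1109*X (P(X) = (31 + 1078)*(X + 375) = 1109*(375 + X) = 415875 + 1109*X)
P(M) + 1694127 = (415875 + 1109*(-1338)) + 1694127 = (415875 - 1483842) + 1694127 = -1067967 + 1694127 = 626160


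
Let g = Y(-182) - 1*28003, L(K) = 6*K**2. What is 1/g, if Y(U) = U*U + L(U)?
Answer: 1/203865 ≈ 4.9052e-6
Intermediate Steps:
Y(U) = 7*U**2 (Y(U) = U*U + 6*U**2 = U**2 + 6*U**2 = 7*U**2)
g = 203865 (g = 7*(-182)**2 - 1*28003 = 7*33124 - 28003 = 231868 - 28003 = 203865)
1/g = 1/203865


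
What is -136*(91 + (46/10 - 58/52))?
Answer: -835244/65 ≈ -12850.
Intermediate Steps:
-136*(91 + (46/10 - 58/52)) = -136*(91 + (46*(⅒) - 58*1/52)) = -136*(91 + (23/5 - 29/26)) = -136*(91 + 453/130) = -136*12283/130 = -835244/65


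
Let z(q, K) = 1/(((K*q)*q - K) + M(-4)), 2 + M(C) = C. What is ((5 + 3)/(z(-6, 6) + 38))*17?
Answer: 27744/7753 ≈ 3.5785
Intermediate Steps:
M(C) = -2 + C
z(q, K) = 1/(-6 - K + K*q²) (z(q, K) = 1/(((K*q)*q - K) + (-2 - 4)) = 1/((K*q² - K) - 6) = 1/((-K + K*q²) - 6) = 1/(-6 - K + K*q²))
((5 + 3)/(z(-6, 6) + 38))*17 = ((5 + 3)/(1/(-6 - 1*6 + 6*(-6)²) + 38))*17 = (8/(1/(-6 - 6 + 6*36) + 38))*17 = (8/(1/(-6 - 6 + 216) + 38))*17 = (8/(1/204 + 38))*17 = (8/(7753/204))*17 = (8*(204/7753))*17 = (1632/7753)*17 = 27744/7753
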